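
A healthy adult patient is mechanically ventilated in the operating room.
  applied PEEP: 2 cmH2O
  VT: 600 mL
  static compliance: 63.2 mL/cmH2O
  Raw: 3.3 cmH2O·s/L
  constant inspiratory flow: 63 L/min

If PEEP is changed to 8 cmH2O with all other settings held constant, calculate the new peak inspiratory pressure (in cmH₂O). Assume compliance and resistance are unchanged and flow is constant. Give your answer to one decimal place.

21.0

Flow: 63 L/min ÷ 60 = 1.05 L/s.
PIP = Vt/C + R·V̇ + PEEP (constant-flow equation of motion).
Only the baseline term changes: ΔPIP = ΔPEEP = 8 − 2 = 6.0 cmH2O.
Original PIP = 600/63.2 + 3.3×1.05 + 2 = 14.959 cmH2O; new PIP = 14.959 + (6.0) = 20.959 cmH2O.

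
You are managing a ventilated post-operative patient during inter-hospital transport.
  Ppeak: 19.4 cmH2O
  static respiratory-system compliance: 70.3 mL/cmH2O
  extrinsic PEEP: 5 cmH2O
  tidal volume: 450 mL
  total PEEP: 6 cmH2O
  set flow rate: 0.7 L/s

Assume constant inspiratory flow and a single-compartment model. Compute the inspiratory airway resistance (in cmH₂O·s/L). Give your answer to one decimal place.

10.0

Total PEEP = 6 cmH2O (set 5 + intrinsic 1); this is the baseline alveolar pressure.
Equation of motion (constant flow): PIP = Vt/C + R·V̇ + PEEP.
R·V̇ = PIP − Vt/C − PEEP = 19.4 − 450/70.3 − 6 = 19.4 − 6.401 − 6 = 6.999 cmH2O.
R = 6.999 / 0.7 = 9.999 cmH2O·s/L.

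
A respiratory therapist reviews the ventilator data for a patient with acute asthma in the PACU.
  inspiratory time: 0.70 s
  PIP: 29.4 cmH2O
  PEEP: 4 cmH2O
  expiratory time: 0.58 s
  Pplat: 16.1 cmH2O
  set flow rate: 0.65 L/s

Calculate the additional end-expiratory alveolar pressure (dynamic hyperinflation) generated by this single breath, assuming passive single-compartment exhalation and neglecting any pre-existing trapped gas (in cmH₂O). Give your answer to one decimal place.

Vt = flow × Ti = 0.65 L/s × 0.70 s × 1000 mL/L = 455.0 mL.
R = (PIP − Pplat)/V̇ = (29.4 − 16.1) / 0.65 = 13.3/0.65 = 20.462 cmH2O·s/L.
C = Vt/(Pplat − PEEP) = 455.0 / (16.1 − 4) = 455.0/12.1 = 37.603 mL/cmH2O.
τ = R × C = 20.462 × 0.0376 L/cmH2O = 0.7694 s.
Fraction remaining = e^(−Te/τ) = e^(−0.58/0.7694) = 0.4706; trapped volume = 455.0 × 0.4706 = 214.12 mL.
Additional alveolar pressure from trapping ≈ V_trapped / C = 214.12 / 37.603 = 5.694 cmH2O.

5.7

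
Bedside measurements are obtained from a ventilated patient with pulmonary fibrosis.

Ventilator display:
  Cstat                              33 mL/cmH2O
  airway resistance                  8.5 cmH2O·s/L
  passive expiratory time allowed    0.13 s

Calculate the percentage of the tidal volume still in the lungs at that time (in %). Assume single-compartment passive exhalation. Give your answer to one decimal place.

τ = R × C = 8.5 × 33 mL/cmH2O = 8.5 × 0.033 L/cmH2O = 0.2805 s.
Passive exhalation: V(t)/V₀ = e^(−t/τ) = e^(−0.13/0.2805) = 0.6291.
Fraction remaining = 0.6291 → 62.91%.

62.9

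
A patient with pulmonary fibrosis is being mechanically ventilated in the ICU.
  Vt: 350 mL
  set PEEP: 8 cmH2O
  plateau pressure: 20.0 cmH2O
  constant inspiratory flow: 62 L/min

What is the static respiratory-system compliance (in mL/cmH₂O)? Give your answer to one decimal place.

29.2

Cstat = Vt / (Pplat − PEEP) = 350 / (20.0 − 8) = 350 / 12.0 = 29.167 mL/cmH2O.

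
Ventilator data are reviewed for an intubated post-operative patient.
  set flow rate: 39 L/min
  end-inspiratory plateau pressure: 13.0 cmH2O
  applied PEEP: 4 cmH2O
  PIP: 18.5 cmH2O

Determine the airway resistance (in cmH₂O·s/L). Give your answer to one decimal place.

Flow: 39 L/min ÷ 60 = 0.65 L/s.
Raw = (PIP − Pplat) / flow = (18.5 − 13.0) / 0.65 = 5.5 / 0.65 = 8.462 cmH2O·s/L.

8.5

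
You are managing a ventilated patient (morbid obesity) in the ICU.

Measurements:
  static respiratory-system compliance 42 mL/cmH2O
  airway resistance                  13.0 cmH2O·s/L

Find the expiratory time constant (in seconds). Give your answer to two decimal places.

τ = R × C = 13.0 × 42 mL/cmH2O = 13.0 × 0.042 L/cmH2O = 0.546 s.

0.55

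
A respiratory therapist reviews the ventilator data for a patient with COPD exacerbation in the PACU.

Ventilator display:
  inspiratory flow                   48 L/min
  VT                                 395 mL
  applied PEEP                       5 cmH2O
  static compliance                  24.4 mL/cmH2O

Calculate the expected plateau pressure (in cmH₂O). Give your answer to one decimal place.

Pplat = PEEP + Vt / Cstat = 5 + 395 / 24.4 = 5 + 16.189 = 21.189 cmH2O.

21.2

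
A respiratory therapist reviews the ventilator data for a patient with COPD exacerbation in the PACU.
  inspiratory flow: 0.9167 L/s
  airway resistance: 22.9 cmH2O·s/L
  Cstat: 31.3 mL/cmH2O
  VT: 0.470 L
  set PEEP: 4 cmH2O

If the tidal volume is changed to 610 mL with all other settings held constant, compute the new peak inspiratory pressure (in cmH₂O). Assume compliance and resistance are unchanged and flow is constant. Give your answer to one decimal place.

PIP = Vt/C + R·V̇ + PEEP (constant-flow equation of motion).
Only the elastic term changes: ΔPIP = ΔVt / C = (610 − 470) / 31.3 = 4.473 cmH2O.
Original PIP = 470/31.3 + 22.9×0.9167 + 4 = 40.008 cmH2O; new PIP = 40.008 + (4.473) = 44.481 cmH2O.

44.5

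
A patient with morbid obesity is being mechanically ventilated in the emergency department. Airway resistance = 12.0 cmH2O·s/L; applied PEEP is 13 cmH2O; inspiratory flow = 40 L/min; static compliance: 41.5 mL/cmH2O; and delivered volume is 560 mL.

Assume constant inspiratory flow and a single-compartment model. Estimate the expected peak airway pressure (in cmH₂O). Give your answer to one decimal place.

Flow: 40 L/min ÷ 60 = 0.6667 L/s.
Equation of motion (constant flow): PIP = Vt/C + R·V̇ + PEEP.
PIP = 560/41.5 + 12.0×0.6667 + 13 = 13.494 + 8.0 + 13 = 34.494 cmH2O.

34.5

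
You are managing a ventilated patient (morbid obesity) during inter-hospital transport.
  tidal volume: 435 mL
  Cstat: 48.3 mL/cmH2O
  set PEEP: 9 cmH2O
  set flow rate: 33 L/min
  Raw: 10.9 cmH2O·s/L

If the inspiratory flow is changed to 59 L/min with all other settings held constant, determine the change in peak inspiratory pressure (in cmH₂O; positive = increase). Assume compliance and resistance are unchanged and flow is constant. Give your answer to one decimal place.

Flow: 33 L/min ÷ 60 = 0.55 L/s.
New flow: 59 L/min ÷ 60 = 0.9833 L/s.
PIP = Vt/C + R·V̇ + PEEP (constant-flow equation of motion).
Only the resistive term changes: ΔPIP = R × ΔV̇ = 10.9 × (0.9833 − 0.55) = 10.9 × 0.4333 = 4.723 cmH2O.

4.7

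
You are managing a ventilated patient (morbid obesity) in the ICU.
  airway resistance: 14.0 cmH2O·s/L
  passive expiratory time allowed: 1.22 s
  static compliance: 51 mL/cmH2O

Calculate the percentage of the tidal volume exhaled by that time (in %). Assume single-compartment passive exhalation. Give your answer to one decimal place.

81.9

τ = R × C = 14.0 × 51 mL/cmH2O = 14.0 × 0.051 L/cmH2O = 0.714 s.
Passive exhalation: V(t)/V₀ = e^(−t/τ) = e^(−1.22/0.714) = 0.1811.
Fraction exhaled = 1 − 0.1811 = 0.8189 → 81.89%.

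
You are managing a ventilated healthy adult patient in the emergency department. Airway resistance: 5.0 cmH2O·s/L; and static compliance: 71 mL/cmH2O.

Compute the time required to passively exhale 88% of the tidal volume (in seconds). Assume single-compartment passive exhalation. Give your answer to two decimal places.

τ = R × C = 5.0 × 71 mL/cmH2O = 5.0 × 0.071 L/cmH2O = 0.355 s.
Exhaled fraction f = 1 − e^(−t/τ) → t = −τ·ln(1 − f) = −0.355·ln(0.12) = 0.7527 s.

0.75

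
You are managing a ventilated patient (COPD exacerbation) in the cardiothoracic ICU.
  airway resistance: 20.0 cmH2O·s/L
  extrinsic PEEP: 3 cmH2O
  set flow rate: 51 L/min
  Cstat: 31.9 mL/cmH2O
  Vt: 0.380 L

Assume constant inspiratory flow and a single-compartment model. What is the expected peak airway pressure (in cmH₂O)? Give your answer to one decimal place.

31.9

Flow: 51 L/min ÷ 60 = 0.85 L/s.
Equation of motion (constant flow): PIP = Vt/C + R·V̇ + PEEP.
PIP = 380/31.9 + 20.0×0.85 + 3 = 11.912 + 17.0 + 3 = 31.912 cmH2O.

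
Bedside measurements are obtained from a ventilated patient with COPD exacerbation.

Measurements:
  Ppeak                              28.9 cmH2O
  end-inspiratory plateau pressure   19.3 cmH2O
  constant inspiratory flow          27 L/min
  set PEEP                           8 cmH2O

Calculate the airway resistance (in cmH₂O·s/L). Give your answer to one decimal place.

21.3

Flow: 27 L/min ÷ 60 = 0.45 L/s.
Raw = (PIP − Pplat) / flow = (28.9 − 19.3) / 0.45 = 9.6 / 0.45 = 21.333 cmH2O·s/L.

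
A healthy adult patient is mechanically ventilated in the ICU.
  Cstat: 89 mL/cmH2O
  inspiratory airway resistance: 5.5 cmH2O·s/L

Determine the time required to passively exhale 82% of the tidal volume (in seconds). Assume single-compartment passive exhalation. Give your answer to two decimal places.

τ = R × C = 5.5 × 89 mL/cmH2O = 5.5 × 0.089 L/cmH2O = 0.4895 s.
Exhaled fraction f = 1 − e^(−t/τ) → t = −τ·ln(1 − f) = −0.4895·ln(0.18) = 0.8394 s.

0.84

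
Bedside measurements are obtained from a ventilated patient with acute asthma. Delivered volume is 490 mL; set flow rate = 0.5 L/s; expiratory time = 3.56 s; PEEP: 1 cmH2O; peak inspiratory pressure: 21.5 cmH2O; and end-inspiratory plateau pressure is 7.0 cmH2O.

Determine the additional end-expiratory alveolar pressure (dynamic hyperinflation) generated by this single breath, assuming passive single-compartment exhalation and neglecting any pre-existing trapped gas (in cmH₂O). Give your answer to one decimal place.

R = (PIP − Pplat)/V̇ = (21.5 − 7.0) / 0.5 = 14.5/0.5 = 29.0 cmH2O·s/L.
C = Vt/(Pplat − PEEP) = 490.0 / (7.0 − 1) = 490.0/6.0 = 81.667 mL/cmH2O.
τ = R × C = 29.0 × 0.08167 L/cmH2O = 2.368 s.
Fraction remaining = e^(−Te/τ) = e^(−3.56/2.368) = 0.2224; trapped volume = 490.0 × 0.2224 = 108.98 mL.
Additional alveolar pressure from trapping ≈ V_trapped / C = 108.98 / 81.667 = 1.334 cmH2O.

1.3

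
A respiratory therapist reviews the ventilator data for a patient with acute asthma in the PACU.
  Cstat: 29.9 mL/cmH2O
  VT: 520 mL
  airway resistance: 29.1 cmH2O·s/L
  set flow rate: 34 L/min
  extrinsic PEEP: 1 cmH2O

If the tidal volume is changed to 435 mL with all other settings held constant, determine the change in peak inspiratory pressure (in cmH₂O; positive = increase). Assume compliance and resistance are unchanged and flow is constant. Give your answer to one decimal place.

-2.8

PIP = Vt/C + R·V̇ + PEEP (constant-flow equation of motion).
Only the elastic term changes: ΔPIP = ΔVt / C = (435 − 520) / 29.9 = -2.843 cmH2O.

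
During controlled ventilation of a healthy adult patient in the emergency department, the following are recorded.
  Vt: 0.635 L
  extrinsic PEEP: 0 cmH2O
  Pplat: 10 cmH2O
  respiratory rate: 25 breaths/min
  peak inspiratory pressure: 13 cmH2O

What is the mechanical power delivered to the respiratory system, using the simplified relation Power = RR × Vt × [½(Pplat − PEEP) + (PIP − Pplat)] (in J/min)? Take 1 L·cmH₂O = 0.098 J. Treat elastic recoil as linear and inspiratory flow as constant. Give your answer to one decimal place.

12.4

Per-breath work = Vt × [½(Pplat−PEEP) + (PIP−Pplat)] = 0.635 × [0.5×10.0 + 3.0] = 0.635 × 8.0 = 5.08 L·cmH2O.
Power = 25 × 5.08 = 127.0 L·cmH2O/min.
× 0.098 J/(L·cmH2O) → 12.446 J/min.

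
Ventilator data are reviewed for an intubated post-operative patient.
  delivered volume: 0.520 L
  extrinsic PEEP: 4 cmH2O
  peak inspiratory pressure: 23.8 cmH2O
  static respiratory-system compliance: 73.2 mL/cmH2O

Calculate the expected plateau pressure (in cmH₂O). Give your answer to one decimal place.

Pplat = PEEP + Vt / Cstat = 4 + 520 / 73.2 = 4 + 7.104 = 11.104 cmH2O.

11.1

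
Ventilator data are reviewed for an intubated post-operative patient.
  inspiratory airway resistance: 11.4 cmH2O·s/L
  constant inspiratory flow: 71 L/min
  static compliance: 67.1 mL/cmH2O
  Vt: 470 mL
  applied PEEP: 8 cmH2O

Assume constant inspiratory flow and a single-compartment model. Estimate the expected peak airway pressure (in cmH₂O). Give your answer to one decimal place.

28.5

Flow: 71 L/min ÷ 60 = 1.1833 L/s.
Equation of motion (constant flow): PIP = Vt/C + R·V̇ + PEEP.
PIP = 470/67.1 + 11.4×1.1833 + 8 = 7.004 + 13.49 + 8 = 28.494 cmH2O.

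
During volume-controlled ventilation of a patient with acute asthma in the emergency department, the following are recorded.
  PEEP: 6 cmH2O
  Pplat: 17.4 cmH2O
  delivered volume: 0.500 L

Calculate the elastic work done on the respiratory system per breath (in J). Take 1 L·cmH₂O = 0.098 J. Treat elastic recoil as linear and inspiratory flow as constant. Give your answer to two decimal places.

0.28

Elastic work ≈ ½ × (Pplat − PEEP) × Vt = 0.5 × (17.4 − 6) × 0.500 L = 0.5 × 11.4 × 0.500 = 2.85 L·cmH2O.
× 0.098 J/(L·cmH2O) → 0.2793 J.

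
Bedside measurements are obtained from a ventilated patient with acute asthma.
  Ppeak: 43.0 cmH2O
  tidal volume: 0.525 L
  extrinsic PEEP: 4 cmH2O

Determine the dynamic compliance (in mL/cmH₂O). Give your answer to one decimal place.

Dynamic compliance = Vt / (PIP − PEEP) = 525 / (43.0 − 4) = 525 / 39.0 = 13.462 mL/cmH2O.

13.5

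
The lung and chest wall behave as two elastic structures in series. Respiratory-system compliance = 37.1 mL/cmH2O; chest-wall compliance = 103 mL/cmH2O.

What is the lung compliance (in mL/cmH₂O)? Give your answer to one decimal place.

1/CL = 1/Crs − 1/Ccw.
1/CL = 1/37.1 − 1/103 = 0.01725.
CL = 57.971 mL/cmH2O.

58.0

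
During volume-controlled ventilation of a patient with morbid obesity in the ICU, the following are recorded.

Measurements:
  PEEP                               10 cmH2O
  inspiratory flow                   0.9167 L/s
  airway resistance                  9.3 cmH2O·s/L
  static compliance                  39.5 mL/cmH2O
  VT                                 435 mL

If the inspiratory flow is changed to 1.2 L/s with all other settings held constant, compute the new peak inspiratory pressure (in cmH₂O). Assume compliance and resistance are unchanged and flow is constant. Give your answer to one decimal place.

PIP = Vt/C + R·V̇ + PEEP (constant-flow equation of motion).
Only the resistive term changes: ΔPIP = R × ΔV̇ = 9.3 × (1.2 − 0.9167) = 9.3 × 0.2833 = 2.635 cmH2O.
Original PIP = 435/39.5 + 9.3×0.9167 + 10 = 29.538 cmH2O; new PIP = 29.538 + (2.635) = 32.173 cmH2O.

32.2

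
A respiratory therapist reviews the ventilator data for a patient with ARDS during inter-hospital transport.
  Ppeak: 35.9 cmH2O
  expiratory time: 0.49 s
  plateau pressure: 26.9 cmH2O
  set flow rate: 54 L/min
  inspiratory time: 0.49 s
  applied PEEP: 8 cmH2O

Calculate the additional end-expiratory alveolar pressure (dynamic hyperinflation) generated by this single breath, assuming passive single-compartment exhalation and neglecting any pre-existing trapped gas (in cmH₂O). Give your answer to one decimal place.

2.3

Flow: 54 L/min ÷ 60 = 0.9 L/s.
Vt = flow × Ti = 0.9 L/s × 0.49 s × 1000 mL/L = 441.0 mL.
R = (PIP − Pplat)/V̇ = (35.9 − 26.9) / 0.9 = 9.0/0.9 = 10.0 cmH2O·s/L.
C = Vt/(Pplat − PEEP) = 441.0 / (26.9 − 8) = 441.0/18.9 = 23.333 mL/cmH2O.
τ = R × C = 10.0 × 0.02333 L/cmH2O = 0.2333 s.
Fraction remaining = e^(−Te/τ) = e^(−0.49/0.2333) = 0.1224; trapped volume = 441.0 × 0.1224 = 53.978 mL.
Additional alveolar pressure from trapping ≈ V_trapped / C = 53.978 / 23.333 = 2.313 cmH2O.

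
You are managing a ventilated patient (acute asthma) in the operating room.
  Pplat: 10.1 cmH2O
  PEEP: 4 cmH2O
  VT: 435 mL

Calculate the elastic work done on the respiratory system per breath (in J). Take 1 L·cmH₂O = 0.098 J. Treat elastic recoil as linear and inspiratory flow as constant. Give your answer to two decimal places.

0.13

Elastic work ≈ ½ × (Pplat − PEEP) × Vt = 0.5 × (10.1 − 4) × 0.435 L = 0.5 × 6.1 × 0.435 = 1.327 L·cmH2O.
× 0.098 J/(L·cmH2O) → 0.13 J.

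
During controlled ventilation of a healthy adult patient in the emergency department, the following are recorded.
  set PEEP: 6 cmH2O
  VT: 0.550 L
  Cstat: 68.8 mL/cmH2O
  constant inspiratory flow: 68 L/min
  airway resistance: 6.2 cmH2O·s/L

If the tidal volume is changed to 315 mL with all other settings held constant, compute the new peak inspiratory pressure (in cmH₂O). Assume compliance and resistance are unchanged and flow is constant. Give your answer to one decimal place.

Flow: 68 L/min ÷ 60 = 1.1333 L/s.
PIP = Vt/C + R·V̇ + PEEP (constant-flow equation of motion).
Only the elastic term changes: ΔPIP = ΔVt / C = (315 − 550) / 68.8 = -3.416 cmH2O.
Original PIP = 550/68.8 + 6.2×1.1333 + 6 = 21.021 cmH2O; new PIP = 21.021 + (-3.416) = 17.605 cmH2O.

17.6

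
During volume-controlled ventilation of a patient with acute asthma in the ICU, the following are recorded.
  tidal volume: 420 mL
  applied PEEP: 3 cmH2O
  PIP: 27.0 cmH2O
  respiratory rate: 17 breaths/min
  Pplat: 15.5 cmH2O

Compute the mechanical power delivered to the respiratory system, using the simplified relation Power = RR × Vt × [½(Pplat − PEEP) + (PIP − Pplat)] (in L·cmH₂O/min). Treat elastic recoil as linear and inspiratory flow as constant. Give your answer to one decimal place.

Per-breath work = Vt × [½(Pplat−PEEP) + (PIP−Pplat)] = 0.420 × [0.5×12.5 + 11.5] = 0.420 × 17.75 = 7.455 L·cmH2O.
Power = 17 × 7.455 = 126.74 L·cmH2O/min.

126.7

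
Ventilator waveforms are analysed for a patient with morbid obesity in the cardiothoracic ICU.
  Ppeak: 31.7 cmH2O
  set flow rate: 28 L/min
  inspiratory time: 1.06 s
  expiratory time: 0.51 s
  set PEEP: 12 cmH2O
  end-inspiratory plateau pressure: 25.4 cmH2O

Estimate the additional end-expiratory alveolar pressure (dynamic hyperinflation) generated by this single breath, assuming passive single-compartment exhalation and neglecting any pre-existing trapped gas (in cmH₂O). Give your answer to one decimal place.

Flow: 28 L/min ÷ 60 = 0.4667 L/s.
Vt = flow × Ti = 0.4667 L/s × 1.06 s × 1000 mL/L = 494.7 mL.
R = (PIP − Pplat)/V̇ = (31.7 − 25.4) / 0.4667 = 6.3/0.4667 = 13.499 cmH2O·s/L.
C = Vt/(Pplat − PEEP) = 494.7 / (25.4 − 12) = 494.7/13.4 = 36.918 mL/cmH2O.
τ = R × C = 13.499 × 0.03692 L/cmH2O = 0.4984 s.
Fraction remaining = e^(−Te/τ) = e^(−0.51/0.4984) = 0.3594; trapped volume = 494.7 × 0.3594 = 177.8 mL.
Additional alveolar pressure from trapping ≈ V_trapped / C = 177.8 / 36.918 = 4.816 cmH2O.

4.8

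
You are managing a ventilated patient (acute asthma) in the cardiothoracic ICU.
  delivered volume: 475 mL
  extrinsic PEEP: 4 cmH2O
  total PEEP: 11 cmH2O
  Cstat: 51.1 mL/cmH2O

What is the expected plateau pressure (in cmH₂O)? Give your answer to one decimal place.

20.3

End-expiratory occlusion gives total PEEP = 11 cmH2O (intrinsic PEEP = 11 − 4 = 7). Use total PEEP for the elastic gradient.
Pplat = PEEPtotal + Vt / Cstat = 11 + 475 / 51.1 = 11 + 9.295 = 20.295 cmH2O.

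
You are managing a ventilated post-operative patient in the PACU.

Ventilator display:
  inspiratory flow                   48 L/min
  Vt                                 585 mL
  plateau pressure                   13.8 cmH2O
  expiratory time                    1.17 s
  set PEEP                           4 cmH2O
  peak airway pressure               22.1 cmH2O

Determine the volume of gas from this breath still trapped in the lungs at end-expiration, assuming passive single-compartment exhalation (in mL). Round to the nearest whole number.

Flow: 48 L/min ÷ 60 = 0.8 L/s.
R = (PIP − Pplat)/V̇ = (22.1 − 13.8) / 0.8 = 8.3/0.8 = 10.375 cmH2O·s/L.
C = Vt/(Pplat − PEEP) = 585.0 / (13.8 − 4) = 585.0/9.8 = 59.694 mL/cmH2O.
τ = R × C = 10.375 × 0.05969 L/cmH2O = 0.6193 s.
Fraction remaining = e^(−Te/τ) = e^(−1.17/0.6193) = 0.1512.
Trapped volume = 585.0 × 0.1512 = 88.452 mL.

88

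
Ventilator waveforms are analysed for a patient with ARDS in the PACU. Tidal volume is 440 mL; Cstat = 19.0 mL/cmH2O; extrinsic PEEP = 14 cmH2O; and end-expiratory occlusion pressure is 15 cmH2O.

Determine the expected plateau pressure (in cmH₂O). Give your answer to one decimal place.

End-expiratory occlusion gives total PEEP = 15 cmH2O (intrinsic PEEP = 15 − 14 = 1). Use total PEEP for the elastic gradient.
Pplat = PEEPtotal + Vt / Cstat = 15 + 440 / 19.0 = 15 + 23.158 = 38.158 cmH2O.

38.2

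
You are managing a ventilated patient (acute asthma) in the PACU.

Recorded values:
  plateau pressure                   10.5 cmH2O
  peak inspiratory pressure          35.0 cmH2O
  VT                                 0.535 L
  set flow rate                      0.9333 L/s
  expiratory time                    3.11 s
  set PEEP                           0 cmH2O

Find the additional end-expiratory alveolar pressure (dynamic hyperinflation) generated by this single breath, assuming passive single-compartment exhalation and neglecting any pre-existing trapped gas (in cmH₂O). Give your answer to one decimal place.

R = (PIP − Pplat)/V̇ = (35.0 − 10.5) / 0.9333 = 24.5/0.9333 = 26.251 cmH2O·s/L.
C = Vt/(Pplat − PEEP) = 535.0 / (10.5 − 0) = 535.0/10.5 = 50.952 mL/cmH2O.
τ = R × C = 26.251 × 0.05095 L/cmH2O = 1.337 s.
Fraction remaining = e^(−Te/τ) = e^(−3.11/1.337) = 0.09768; trapped volume = 535.0 × 0.09768 = 52.259 mL.
Additional alveolar pressure from trapping ≈ V_trapped / C = 52.259 / 50.952 = 1.026 cmH2O.

1.0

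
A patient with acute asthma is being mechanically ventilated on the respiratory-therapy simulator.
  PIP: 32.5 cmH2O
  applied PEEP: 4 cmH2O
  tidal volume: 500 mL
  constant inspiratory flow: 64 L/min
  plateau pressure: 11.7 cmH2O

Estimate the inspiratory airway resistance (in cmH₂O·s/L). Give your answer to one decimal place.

Flow: 64 L/min ÷ 60 = 1.0667 L/s.
Raw = (PIP − Pplat) / flow = (32.5 − 11.7) / 1.0667 = 20.8 / 1.0667 = 19.499 cmH2O·s/L.

19.5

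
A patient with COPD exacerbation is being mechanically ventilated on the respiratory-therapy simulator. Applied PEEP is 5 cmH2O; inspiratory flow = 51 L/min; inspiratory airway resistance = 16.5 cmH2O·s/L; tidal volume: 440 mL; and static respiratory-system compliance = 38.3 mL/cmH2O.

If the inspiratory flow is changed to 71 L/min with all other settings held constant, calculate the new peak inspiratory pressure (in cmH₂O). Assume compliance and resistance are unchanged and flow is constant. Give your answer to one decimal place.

Flow: 51 L/min ÷ 60 = 0.85 L/s.
New flow: 71 L/min ÷ 60 = 1.1833 L/s.
PIP = Vt/C + R·V̇ + PEEP (constant-flow equation of motion).
Only the resistive term changes: ΔPIP = R × ΔV̇ = 16.5 × (1.1833 − 0.85) = 16.5 × 0.3333 = 5.499 cmH2O.
Original PIP = 440/38.3 + 16.5×0.85 + 5 = 30.513 cmH2O; new PIP = 30.513 + (5.499) = 36.012 cmH2O.

36.0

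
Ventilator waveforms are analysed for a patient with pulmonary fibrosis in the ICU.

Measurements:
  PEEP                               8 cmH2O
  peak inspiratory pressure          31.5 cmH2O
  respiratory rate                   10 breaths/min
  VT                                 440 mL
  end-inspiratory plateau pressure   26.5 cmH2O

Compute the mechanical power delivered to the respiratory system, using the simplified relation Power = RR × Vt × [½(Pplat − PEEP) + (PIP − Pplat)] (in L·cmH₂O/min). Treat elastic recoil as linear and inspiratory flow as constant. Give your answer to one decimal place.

62.7

Per-breath work = Vt × [½(Pplat−PEEP) + (PIP−Pplat)] = 0.440 × [0.5×18.5 + 5.0] = 0.440 × 14.25 = 6.27 L·cmH2O.
Power = 10 × 6.27 = 62.7 L·cmH2O/min.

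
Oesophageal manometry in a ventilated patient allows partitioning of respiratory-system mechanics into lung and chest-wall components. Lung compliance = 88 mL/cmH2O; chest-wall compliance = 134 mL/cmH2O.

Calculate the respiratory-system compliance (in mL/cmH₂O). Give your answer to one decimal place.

53.1

Lung and chest wall are elastances in series: 1/Crs = 1/CL + 1/Ccw.
1/Crs = 1/88 + 1/134 = 0.01883.
Crs = 53.107 mL/cmH2O.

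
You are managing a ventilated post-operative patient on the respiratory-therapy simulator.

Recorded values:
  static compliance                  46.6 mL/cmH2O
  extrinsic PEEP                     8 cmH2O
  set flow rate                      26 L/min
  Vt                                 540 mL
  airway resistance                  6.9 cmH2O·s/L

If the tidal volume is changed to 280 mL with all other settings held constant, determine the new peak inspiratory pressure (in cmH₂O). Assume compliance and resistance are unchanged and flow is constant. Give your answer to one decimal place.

17.0

Flow: 26 L/min ÷ 60 = 0.4333 L/s.
PIP = Vt/C + R·V̇ + PEEP (constant-flow equation of motion).
Only the elastic term changes: ΔPIP = ΔVt / C = (280 − 540) / 46.6 = -5.579 cmH2O.
Original PIP = 540/46.6 + 6.9×0.4333 + 8 = 22.578 cmH2O; new PIP = 22.578 + (-5.579) = 16.999 cmH2O.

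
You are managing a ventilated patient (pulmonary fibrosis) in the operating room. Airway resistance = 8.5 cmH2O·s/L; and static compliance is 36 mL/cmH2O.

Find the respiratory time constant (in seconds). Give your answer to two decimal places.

0.31

τ = R × C = 8.5 × 36 mL/cmH2O = 8.5 × 0.036 L/cmH2O = 0.306 s.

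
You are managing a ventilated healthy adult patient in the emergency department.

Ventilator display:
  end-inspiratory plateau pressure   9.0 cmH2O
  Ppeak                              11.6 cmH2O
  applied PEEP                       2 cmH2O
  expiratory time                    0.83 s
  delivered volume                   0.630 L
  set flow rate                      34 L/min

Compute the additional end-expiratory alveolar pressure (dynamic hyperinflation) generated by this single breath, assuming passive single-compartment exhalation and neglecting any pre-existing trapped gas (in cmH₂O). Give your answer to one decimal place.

Flow: 34 L/min ÷ 60 = 0.5667 L/s.
R = (PIP − Pplat)/V̇ = (11.6 − 9.0) / 0.5667 = 2.6/0.5667 = 4.588 cmH2O·s/L.
C = Vt/(Pplat − PEEP) = 630.0 / (9.0 − 2) = 630.0/7.0 = 90.0 mL/cmH2O.
τ = R × C = 4.588 × 0.09 L/cmH2O = 0.4129 s.
Fraction remaining = e^(−Te/τ) = e^(−0.83/0.4129) = 0.134; trapped volume = 630.0 × 0.134 = 84.42 mL.
Additional alveolar pressure from trapping ≈ V_trapped / C = 84.42 / 90.0 = 0.938 cmH2O.

0.9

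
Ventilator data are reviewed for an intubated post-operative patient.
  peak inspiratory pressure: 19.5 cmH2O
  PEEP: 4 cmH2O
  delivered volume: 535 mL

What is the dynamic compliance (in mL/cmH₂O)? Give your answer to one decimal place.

34.5

Dynamic compliance = Vt / (PIP − PEEP) = 535 / (19.5 − 4) = 535 / 15.5 = 34.516 mL/cmH2O.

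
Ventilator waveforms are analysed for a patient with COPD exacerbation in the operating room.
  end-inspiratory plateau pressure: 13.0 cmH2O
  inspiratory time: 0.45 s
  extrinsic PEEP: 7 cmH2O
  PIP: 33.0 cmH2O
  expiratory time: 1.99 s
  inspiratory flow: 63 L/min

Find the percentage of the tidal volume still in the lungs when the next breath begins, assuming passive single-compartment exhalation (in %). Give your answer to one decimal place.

Flow: 63 L/min ÷ 60 = 1.05 L/s.
Vt = flow × Ti = 1.05 L/s × 0.45 s × 1000 mL/L = 472.5 mL.
R = (PIP − Pplat)/V̇ = (33.0 − 13.0) / 1.05 = 20.0/1.05 = 19.048 cmH2O·s/L.
C = Vt/(Pplat − PEEP) = 472.5 / (13.0 − 7) = 472.5/6.0 = 78.75 mL/cmH2O.
τ = R × C = 19.048 × 0.07875 L/cmH2O = 1.5 s.
Fraction remaining at end-expiration = e^(−Te/τ) = e^(−1.99/1.5) = 0.2654 → 26.54%.

26.5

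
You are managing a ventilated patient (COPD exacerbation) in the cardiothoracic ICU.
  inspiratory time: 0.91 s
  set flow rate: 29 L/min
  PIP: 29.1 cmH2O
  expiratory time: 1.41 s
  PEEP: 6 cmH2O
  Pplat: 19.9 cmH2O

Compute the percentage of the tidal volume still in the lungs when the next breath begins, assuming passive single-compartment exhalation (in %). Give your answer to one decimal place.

9.6

Flow: 29 L/min ÷ 60 = 0.4833 L/s.
Vt = flow × Ti = 0.4833 L/s × 0.91 s × 1000 mL/L = 439.8 mL.
R = (PIP − Pplat)/V̇ = (29.1 − 19.9) / 0.4833 = 9.2/0.4833 = 19.036 cmH2O·s/L.
C = Vt/(Pplat − PEEP) = 439.8 / (19.9 − 6) = 439.8/13.9 = 31.64 mL/cmH2O.
τ = R × C = 19.036 × 0.03164 L/cmH2O = 0.6023 s.
Fraction remaining at end-expiration = e^(−Te/τ) = e^(−1.41/0.6023) = 0.09623 → 9.623%.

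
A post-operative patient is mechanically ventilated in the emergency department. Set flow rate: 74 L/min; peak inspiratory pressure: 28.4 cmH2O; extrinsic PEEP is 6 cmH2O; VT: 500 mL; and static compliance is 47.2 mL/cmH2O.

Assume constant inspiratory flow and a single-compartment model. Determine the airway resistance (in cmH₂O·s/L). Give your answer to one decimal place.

9.6

Flow: 74 L/min ÷ 60 = 1.2333 L/s.
Equation of motion (constant flow): PIP = Vt/C + R·V̇ + PEEP.
R·V̇ = PIP − Vt/C − PEEP = 28.4 − 500/47.2 − 6 = 28.4 − 10.593 − 6 = 11.807 cmH2O.
R = 11.807 / 1.2333 = 9.574 cmH2O·s/L.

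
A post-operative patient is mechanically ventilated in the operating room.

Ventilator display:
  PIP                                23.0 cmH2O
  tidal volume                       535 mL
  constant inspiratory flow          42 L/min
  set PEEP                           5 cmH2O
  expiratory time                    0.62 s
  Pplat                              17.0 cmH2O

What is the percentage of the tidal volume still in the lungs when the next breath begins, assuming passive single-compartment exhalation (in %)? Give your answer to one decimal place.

19.7

Flow: 42 L/min ÷ 60 = 0.7 L/s.
R = (PIP − Pplat)/V̇ = (23.0 − 17.0) / 0.7 = 6.0/0.7 = 8.571 cmH2O·s/L.
C = Vt/(Pplat − PEEP) = 535.0 / (17.0 − 5) = 535.0/12.0 = 44.583 mL/cmH2O.
τ = R × C = 8.571 × 0.04458 L/cmH2O = 0.3821 s.
Fraction remaining at end-expiration = e^(−Te/τ) = e^(−0.62/0.3821) = 0.1974 → 19.74%.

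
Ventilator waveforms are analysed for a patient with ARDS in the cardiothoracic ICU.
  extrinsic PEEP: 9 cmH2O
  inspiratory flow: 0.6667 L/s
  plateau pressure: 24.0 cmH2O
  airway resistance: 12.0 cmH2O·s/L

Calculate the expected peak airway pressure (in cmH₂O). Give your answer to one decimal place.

32.0

PIP = Pplat + Raw × flow = 24.0 + 12.0 × 0.6667 = 24.0 + 8.0 = 32.0 cmH2O.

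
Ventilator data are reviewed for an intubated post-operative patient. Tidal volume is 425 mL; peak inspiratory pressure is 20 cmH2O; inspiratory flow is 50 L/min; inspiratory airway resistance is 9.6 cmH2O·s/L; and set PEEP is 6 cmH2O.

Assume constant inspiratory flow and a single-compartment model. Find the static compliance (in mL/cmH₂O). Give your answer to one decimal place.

70.8

Flow: 50 L/min ÷ 60 = 0.8333 L/s.
Equation of motion (constant flow): PIP = Vt/C + R·V̇ + PEEP.
Vt/C = PIP − R·V̇ − PEEP = 20 − 9.6×0.8333 − 6 = 20 − 8.0 − 6 = 6.0 cmH2O.
C = Vt / 6.0 = 425 / 6.0 = 70.833 mL/cmH2O.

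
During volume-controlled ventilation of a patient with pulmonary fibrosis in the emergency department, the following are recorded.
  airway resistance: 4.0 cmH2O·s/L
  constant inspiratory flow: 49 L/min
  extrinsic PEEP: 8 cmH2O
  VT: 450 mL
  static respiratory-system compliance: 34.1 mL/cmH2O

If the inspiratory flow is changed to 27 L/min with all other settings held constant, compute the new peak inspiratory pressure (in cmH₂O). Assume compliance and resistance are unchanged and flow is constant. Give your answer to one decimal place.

Flow: 49 L/min ÷ 60 = 0.8167 L/s.
New flow: 27 L/min ÷ 60 = 0.45 L/s.
PIP = Vt/C + R·V̇ + PEEP (constant-flow equation of motion).
Only the resistive term changes: ΔPIP = R × ΔV̇ = 4.0 × (0.45 − 0.8167) = 4.0 × -0.3667 = -1.467 cmH2O.
Original PIP = 450/34.1 + 4.0×0.8167 + 8 = 24.463 cmH2O; new PIP = 24.463 + (-1.467) = 22.996 cmH2O.

23.0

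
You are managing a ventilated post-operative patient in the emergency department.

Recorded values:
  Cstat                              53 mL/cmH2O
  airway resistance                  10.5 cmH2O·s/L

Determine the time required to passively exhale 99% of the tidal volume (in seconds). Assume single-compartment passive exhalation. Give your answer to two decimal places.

2.56

τ = R × C = 10.5 × 53 mL/cmH2O = 10.5 × 0.053 L/cmH2O = 0.5565 s.
Exhaled fraction f = 1 − e^(−t/τ) → t = −τ·ln(1 − f) = −0.5565·ln(0.01) = 2.563 s.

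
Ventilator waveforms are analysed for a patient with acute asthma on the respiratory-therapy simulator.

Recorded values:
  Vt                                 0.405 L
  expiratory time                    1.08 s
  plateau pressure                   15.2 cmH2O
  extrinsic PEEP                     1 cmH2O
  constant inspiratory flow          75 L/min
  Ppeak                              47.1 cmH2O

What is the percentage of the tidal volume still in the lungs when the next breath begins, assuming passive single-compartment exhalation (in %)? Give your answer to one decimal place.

22.7

Flow: 75 L/min ÷ 60 = 1.25 L/s.
R = (PIP − Pplat)/V̇ = (47.1 − 15.2) / 1.25 = 31.9/1.25 = 25.52 cmH2O·s/L.
C = Vt/(Pplat − PEEP) = 405.0 / (15.2 − 1) = 405.0/14.2 = 28.521 mL/cmH2O.
τ = R × C = 25.52 × 0.02852 L/cmH2O = 0.7278 s.
Fraction remaining at end-expiration = e^(−Te/τ) = e^(−1.08/0.7278) = 0.2267 → 22.67%.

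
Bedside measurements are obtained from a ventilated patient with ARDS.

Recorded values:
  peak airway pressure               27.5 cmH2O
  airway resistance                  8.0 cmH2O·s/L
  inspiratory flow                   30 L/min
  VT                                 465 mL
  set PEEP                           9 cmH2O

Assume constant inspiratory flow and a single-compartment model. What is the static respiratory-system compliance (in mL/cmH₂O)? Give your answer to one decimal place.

Flow: 30 L/min ÷ 60 = 0.5 L/s.
Equation of motion (constant flow): PIP = Vt/C + R·V̇ + PEEP.
Vt/C = PIP − R·V̇ − PEEP = 27.5 − 8.0×0.5 − 9 = 27.5 − 4.0 − 9 = 14.5 cmH2O.
C = Vt / 14.5 = 465 / 14.5 = 32.069 mL/cmH2O.

32.1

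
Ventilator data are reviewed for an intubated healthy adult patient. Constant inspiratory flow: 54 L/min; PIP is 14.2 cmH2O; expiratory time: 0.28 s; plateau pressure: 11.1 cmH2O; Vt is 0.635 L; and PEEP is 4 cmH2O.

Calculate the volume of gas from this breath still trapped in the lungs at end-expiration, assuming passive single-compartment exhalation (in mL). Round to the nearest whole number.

256

Flow: 54 L/min ÷ 60 = 0.9 L/s.
R = (PIP − Pplat)/V̇ = (14.2 − 11.1) / 0.9 = 3.1/0.9 = 3.444 cmH2O·s/L.
C = Vt/(Pplat − PEEP) = 635.0 / (11.1 − 4) = 635.0/7.1 = 89.437 mL/cmH2O.
τ = R × C = 3.444 × 0.08944 L/cmH2O = 0.308 s.
Fraction remaining = e^(−Te/τ) = e^(−0.28/0.308) = 0.4029.
Trapped volume = 635.0 × 0.4029 = 255.84 mL.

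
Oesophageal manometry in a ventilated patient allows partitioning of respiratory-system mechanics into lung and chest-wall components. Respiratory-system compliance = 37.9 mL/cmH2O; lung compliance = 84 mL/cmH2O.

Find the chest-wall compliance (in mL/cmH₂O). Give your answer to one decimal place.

1/Ccw = 1/Crs − 1/CL.
1/Ccw = 1/37.9 − 1/84 = 0.01448.
Ccw = 69.061 mL/cmH2O.

69.1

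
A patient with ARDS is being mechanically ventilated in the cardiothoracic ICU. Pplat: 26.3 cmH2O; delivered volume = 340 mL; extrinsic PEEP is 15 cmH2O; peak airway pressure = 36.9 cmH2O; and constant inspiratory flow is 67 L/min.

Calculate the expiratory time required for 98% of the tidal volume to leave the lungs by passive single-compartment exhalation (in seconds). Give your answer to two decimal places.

1.12

Flow: 67 L/min ÷ 60 = 1.1167 L/s.
R = (PIP − Pplat)/V̇ = (36.9 − 26.3) / 1.1167 = 10.6/1.1167 = 9.492 cmH2O·s/L.
C = Vt/(Pplat − PEEP) = 340.0 / (26.3 − 15) = 340.0/11.3 = 30.088 mL/cmH2O.
τ = R × C = 9.492 × 0.03009 L/cmH2O = 0.2856 s.
t = −τ·ln(1 − 0.98) = −0.2856·ln(0.02) = 1.117 s.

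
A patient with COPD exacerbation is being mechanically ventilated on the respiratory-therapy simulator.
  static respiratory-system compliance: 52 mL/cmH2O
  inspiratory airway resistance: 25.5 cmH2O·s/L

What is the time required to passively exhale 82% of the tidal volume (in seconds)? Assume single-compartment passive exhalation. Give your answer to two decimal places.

2.27

τ = R × C = 25.5 × 52 mL/cmH2O = 25.5 × 0.052 L/cmH2O = 1.326 s.
Exhaled fraction f = 1 − e^(−t/τ) → t = −τ·ln(1 − f) = −1.326·ln(0.18) = 2.274 s.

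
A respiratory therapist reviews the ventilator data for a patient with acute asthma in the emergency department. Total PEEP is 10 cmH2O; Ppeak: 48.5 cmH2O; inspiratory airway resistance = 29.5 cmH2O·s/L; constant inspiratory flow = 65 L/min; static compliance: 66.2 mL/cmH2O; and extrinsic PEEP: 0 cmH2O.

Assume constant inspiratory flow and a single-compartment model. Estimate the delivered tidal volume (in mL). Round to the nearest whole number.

Flow: 65 L/min ÷ 60 = 1.0833 L/s.
Total PEEP = 10 cmH2O (set 0 + intrinsic 10); this is the baseline alveolar pressure.
Equation of motion (constant flow): PIP = Vt/C + R·V̇ + PEEP.
Vt/C = PIP − R·V̇ − PEEP = 48.5 − 31.957 − 10 = 6.543 cmH2O.
Vt = C × 6.543 = 66.2 × 6.543 = 433.15 mL.

433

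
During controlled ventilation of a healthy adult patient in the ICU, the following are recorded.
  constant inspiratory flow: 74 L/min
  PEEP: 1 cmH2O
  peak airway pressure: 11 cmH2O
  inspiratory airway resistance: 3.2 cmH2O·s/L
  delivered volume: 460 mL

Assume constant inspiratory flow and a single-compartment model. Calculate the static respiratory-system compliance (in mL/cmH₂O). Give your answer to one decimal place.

Flow: 74 L/min ÷ 60 = 1.2333 L/s.
Equation of motion (constant flow): PIP = Vt/C + R·V̇ + PEEP.
Vt/C = PIP − R·V̇ − PEEP = 11 − 3.2×1.2333 − 1 = 11 − 3.947 − 1 = 6.053 cmH2O.
C = Vt / 6.053 = 460 / 6.053 = 75.995 mL/cmH2O.

76.0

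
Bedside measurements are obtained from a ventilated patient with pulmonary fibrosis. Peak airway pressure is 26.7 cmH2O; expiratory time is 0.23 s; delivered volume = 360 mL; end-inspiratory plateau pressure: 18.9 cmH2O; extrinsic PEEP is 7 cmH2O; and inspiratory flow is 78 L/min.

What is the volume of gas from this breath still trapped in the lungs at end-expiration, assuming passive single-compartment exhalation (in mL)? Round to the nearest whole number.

Flow: 78 L/min ÷ 60 = 1.3 L/s.
R = (PIP − Pplat)/V̇ = (26.7 − 18.9) / 1.3 = 7.8/1.3 = 6.0 cmH2O·s/L.
C = Vt/(Pplat − PEEP) = 360.0 / (18.9 − 7) = 360.0/11.9 = 30.252 mL/cmH2O.
τ = R × C = 6.0 × 0.03025 L/cmH2O = 0.1815 s.
Fraction remaining = e^(−Te/τ) = e^(−0.23/0.1815) = 0.2816.
Trapped volume = 360.0 × 0.2816 = 101.38 mL.

101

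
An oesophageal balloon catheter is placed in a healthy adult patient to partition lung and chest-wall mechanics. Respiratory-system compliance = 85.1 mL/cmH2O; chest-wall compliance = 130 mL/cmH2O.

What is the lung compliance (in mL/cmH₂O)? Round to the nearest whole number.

246

1/CL = 1/Crs − 1/Ccw.
1/CL = 1/85.1 − 1/130 = 0.004059.
CL = 246.37 mL/cmH2O.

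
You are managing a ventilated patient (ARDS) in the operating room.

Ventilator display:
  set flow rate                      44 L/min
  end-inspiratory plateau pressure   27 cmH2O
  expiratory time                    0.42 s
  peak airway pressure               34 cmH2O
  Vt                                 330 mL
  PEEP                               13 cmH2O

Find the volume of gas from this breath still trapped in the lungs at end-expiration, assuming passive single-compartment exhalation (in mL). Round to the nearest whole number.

Flow: 44 L/min ÷ 60 = 0.7333 L/s.
R = (PIP − Pplat)/V̇ = (34 − 27) / 0.7333 = 7.0/0.7333 = 9.546 cmH2O·s/L.
C = Vt/(Pplat − PEEP) = 330.0 / (27 − 13) = 330.0/14.0 = 23.571 mL/cmH2O.
τ = R × C = 9.546 × 0.02357 L/cmH2O = 0.225 s.
Fraction remaining = e^(−Te/τ) = e^(−0.42/0.225) = 0.1546.
Trapped volume = 330.0 × 0.1546 = 51.018 mL.

51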